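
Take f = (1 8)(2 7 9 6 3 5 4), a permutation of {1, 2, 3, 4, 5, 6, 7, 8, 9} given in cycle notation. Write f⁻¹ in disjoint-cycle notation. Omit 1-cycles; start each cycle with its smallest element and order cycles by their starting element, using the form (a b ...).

(1 8)(2 4 5 3 6 9 7)

If f sends a → b within a cycle, f⁻¹ sends b → a; equivalently, reverse each cycle.
After reversing and putting each cycle's least element first, f⁻¹ = (1 8)(2 4 5 3 6 9 7).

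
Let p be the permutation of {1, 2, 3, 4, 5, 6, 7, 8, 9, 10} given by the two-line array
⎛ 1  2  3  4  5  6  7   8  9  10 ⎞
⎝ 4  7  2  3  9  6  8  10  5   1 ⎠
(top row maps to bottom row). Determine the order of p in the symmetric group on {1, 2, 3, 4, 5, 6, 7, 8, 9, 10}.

14

Decomposing into disjoint cycles gives cycle lengths 7, 2, 1.
Since disjoint cycles commute, ord(p) = lcm(7, 2) = 14.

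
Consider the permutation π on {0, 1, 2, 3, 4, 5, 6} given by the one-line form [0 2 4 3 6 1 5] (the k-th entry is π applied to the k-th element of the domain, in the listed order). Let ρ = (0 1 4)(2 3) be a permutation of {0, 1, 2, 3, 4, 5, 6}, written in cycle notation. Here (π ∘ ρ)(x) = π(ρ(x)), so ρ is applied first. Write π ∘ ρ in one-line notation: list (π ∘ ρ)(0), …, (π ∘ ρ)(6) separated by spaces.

2 6 3 4 0 1 5

(π ∘ ρ)(x) = π(ρ(x)). Computing each image: π(ρ(0)) = π(1) = 2, π(ρ(1)) = π(4) = 6, π(ρ(2)) = π(3) = 3, π(ρ(3)) = π(2) = 4, π(ρ(4)) = π(0) = 0, π(ρ(5)) = π(5) = 1, π(ρ(6)) = π(6) = 5.
Hence π ∘ ρ = [2 6 3 4 0 1 5].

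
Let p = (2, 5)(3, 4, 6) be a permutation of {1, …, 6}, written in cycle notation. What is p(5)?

2

5 appears in (2, 5); the next entry (wrapping around) is 2.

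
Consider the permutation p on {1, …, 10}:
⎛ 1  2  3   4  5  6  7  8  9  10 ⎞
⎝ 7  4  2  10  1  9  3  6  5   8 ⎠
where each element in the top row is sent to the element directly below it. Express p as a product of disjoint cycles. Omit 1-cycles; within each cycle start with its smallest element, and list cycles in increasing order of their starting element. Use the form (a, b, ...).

Iterating p from 1 gives 1 → 7 → 3 → 2 → 4 → 10 → 8 → 6 → 9 → 5 → 1; that is the 10-cycle (1, 7, 3, 2, 4, 10, 8, 6, 9, 5).
Repeating from the next unused element and collecting all non-trivial cycles gives (1, 7, 3, 2, 4, 10, 8, 6, 9, 5).

(1, 7, 3, 2, 4, 10, 8, 6, 9, 5)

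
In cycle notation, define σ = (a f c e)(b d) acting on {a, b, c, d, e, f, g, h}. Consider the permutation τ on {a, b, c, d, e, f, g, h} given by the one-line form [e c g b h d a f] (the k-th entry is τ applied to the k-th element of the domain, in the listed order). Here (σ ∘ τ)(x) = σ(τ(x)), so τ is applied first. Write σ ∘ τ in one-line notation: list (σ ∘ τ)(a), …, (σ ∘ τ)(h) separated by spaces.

For each element, apply τ then σ: a → e → a; b → c → e; c → g → g; d → b → d; e → h → h; f → d → b; g → a → f; h → f → c.
Collecting the images, σ ∘ τ = [a e g d h b f c].

a e g d h b f c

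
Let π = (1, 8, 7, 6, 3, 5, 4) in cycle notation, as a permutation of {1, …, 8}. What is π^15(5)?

5 lies in the 7-cycle (1, 8, 7, 6, 3, 5, 4).
Since the cycle has length 7, π^15 acts on it the same as π^1 (15 mod 7 = 1).
Advancing 1 step from 5: 5 → 4.

4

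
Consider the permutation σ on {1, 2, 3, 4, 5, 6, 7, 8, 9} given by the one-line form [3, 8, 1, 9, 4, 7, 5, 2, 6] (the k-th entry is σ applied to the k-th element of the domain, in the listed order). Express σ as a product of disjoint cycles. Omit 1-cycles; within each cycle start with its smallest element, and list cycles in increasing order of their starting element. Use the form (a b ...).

(1 3)(2 8)(4 9 6 7 5)

Iterating σ from 1 gives 1 → 3 → 1; that is the 2-cycle (1 3).
Continuing from each remaining unvisited element yields (1 3)(2 8)(4 9 6 7 5).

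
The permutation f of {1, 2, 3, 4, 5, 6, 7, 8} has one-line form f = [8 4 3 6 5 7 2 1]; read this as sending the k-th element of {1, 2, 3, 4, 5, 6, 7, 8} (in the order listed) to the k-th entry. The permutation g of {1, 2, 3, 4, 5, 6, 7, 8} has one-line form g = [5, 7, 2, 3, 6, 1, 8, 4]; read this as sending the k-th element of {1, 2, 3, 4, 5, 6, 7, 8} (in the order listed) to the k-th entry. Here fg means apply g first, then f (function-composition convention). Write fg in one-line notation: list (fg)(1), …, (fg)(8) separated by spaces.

5 2 4 3 7 8 1 6

(fg)(x) = f(g(x)). Computing each image: f(g(1)) = f(5) = 5, f(g(2)) = f(7) = 2, f(g(3)) = f(2) = 4, f(g(4)) = f(3) = 3, f(g(5)) = f(6) = 7, f(g(6)) = f(1) = 8, f(g(7)) = f(8) = 1, f(g(8)) = f(4) = 6.
Hence fg = [5 2 4 3 7 8 1 6].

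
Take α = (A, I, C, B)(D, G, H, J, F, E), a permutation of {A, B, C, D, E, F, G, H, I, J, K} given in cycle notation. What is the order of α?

12

The disjoint cycles have lengths 6, 4, 1.
The order of α is the least common multiple of its cycle lengths: lcm(6, 4) = 12.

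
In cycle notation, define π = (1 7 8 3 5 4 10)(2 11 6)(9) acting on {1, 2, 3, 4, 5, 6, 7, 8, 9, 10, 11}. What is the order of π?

21

The cycle type of π is (7, 3, 1).
The order of π is the least common multiple of its cycle lengths: lcm(7, 3) = 21.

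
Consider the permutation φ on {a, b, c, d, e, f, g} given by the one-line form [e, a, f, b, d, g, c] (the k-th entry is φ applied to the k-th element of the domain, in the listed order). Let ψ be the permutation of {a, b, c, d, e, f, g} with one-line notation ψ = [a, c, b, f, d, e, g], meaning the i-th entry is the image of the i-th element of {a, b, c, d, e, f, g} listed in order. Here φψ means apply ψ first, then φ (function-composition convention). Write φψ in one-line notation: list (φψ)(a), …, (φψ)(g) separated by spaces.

e f a g b d c

For each element, apply ψ then φ: a → a → e; b → c → f; c → b → a; d → f → g; e → d → b; f → e → d; g → g → c.
Collecting the images, φψ = [e f a g b d c].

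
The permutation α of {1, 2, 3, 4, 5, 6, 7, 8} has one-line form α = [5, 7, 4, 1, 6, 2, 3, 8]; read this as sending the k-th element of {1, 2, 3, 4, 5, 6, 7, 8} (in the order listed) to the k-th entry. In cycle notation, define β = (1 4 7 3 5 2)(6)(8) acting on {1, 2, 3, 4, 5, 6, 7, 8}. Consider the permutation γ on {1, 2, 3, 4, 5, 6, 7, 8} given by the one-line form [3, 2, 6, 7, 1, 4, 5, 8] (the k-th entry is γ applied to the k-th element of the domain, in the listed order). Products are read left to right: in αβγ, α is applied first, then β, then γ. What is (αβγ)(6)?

(αβγ)(6) = γ(β(α(6))). α(6) = 2, then β(2) = 1, then γ(1) = 3, so the result is 3.

3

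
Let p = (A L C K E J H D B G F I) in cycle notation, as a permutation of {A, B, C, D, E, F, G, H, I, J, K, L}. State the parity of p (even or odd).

odd

The cycle lengths are 12.
A cycle is odd iff its length is even; p has 1 even-length cycle, so sgn(p) = (−1)^1 and p is odd.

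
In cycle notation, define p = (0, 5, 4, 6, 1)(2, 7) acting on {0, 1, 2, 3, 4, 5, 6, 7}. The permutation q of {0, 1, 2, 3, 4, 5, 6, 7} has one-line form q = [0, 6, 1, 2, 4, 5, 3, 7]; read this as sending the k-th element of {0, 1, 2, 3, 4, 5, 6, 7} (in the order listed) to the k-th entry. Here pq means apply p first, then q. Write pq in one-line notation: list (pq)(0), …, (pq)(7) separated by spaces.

5 0 7 2 3 4 6 1

Chase each element through p then q: 0 → 5 → 5; 1 → 0 → 0; 2 → 7 → 7; 3 → 3 → 2; 4 → 6 → 3; 5 → 4 → 4; 6 → 1 → 6; 7 → 2 → 1.
Collecting the images, pq = [5 0 7 2 3 4 6 1].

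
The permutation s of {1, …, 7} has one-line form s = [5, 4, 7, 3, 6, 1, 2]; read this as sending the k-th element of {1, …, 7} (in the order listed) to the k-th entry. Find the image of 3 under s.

3 is element number 3 of the domain, and entry number 3 of the one-line form is 7, so s(3) = 7.

7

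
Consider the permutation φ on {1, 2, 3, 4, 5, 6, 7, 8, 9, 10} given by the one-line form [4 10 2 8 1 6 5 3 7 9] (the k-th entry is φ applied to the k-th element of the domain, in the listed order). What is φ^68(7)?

Tracing 7 → 5 → … returns to 7 after 9 steps, so 7 lies in a 9-cycle (1, 4, 8, 3, 2, 10, 9, 7, 5).
Powers repeat with period 9 on this cycle, and 68 mod 9 = 5, so φ^68(7) = φ^5(7).
Stepping 5 places around the cycle: 7 → 5 → 1 → 4 → 8 → 3.

3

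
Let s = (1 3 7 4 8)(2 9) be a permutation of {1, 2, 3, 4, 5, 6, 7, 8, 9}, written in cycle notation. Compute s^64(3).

1

3 lies in the 5-cycle (1 3 7 4 8).
Powers repeat with period 5 on this cycle, and 64 mod 5 = 4, so s^64(3) = s^4(3).
Advancing 4 steps from 3: 3 → 7 → 4 → 8 → 1.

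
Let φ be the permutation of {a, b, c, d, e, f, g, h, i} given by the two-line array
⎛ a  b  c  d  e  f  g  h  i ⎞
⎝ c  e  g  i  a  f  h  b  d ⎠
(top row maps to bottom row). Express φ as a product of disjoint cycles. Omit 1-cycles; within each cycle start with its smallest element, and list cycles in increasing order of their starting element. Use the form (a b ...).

(a c g h b e)(d i)

Start at a and follow images: a → c → g → h → b → e → a, giving the cycle (a c g h b e).
Repeating from the next unused element and collecting all non-trivial cycles gives (a c g h b e)(d i).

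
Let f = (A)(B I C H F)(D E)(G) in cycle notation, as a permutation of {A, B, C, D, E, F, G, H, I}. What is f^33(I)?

F

I lies in the 5-cycle (B I C H F).
On a 5-cycle, f^5 is the identity, so f^33 = f^3 there (33 ≡ 3 mod 5).
Stepping 3 places around the cycle: I → C → H → F.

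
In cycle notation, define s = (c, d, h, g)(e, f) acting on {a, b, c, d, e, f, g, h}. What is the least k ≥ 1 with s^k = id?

4

The disjoint cycles have lengths 4, 2, 1, 1.
The order of s is the least common multiple of its cycle lengths: lcm(4, 2) = 4.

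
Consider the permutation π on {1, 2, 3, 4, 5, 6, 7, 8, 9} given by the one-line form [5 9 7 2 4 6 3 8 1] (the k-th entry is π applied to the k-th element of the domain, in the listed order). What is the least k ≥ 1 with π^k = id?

10

Writing π as disjoint cycles, the cycle lengths are 5, 2, 1, 1.
The order is lcm(5, 2) = 10.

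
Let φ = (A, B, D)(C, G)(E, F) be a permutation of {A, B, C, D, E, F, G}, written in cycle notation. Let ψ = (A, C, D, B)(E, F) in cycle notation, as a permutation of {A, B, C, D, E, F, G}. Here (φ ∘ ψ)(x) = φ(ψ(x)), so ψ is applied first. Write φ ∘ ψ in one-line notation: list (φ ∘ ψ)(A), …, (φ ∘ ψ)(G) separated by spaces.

G B A D E F C

For each element, apply ψ then φ: A → C → G; B → A → B; C → D → A; D → B → D; E → F → E; F → E → F; G → G → C.
So φ ∘ ψ in one-line form is G B A D E F C.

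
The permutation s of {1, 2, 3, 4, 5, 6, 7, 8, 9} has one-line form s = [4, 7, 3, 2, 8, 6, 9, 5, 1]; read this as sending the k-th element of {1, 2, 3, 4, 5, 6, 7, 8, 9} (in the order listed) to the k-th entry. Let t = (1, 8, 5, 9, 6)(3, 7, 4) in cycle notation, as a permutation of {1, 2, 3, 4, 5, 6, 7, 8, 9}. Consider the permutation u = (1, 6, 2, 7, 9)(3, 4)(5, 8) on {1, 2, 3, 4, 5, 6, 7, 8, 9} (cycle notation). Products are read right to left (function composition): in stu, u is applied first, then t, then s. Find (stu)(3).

Chase 3: u(3) = 4; t(4) = 3; s(3) = 3. Hence (stu)(3) = 3.

3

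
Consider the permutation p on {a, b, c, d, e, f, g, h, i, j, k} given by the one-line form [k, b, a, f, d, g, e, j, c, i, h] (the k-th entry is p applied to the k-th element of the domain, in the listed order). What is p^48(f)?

Tracing f → g → … returns to f after 4 steps, so f lies in a 4-cycle (d, f, g, e).
On a 4-cycle, p^4 is the identity, so p^48 = p^0 there (48 ≡ 0 mod 4).
So p^48(f) = f.

f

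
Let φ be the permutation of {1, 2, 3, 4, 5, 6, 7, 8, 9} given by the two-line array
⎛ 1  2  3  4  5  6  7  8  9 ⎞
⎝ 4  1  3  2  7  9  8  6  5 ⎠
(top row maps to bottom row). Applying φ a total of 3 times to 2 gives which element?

2

Tracing 2 → 1 → … returns to 2 after 3 steps, so 2 lies in a 3-cycle (1, 4, 2).
Powers repeat with period 3 on this cycle, and 3 mod 3 = 0, so φ^3(2) = φ^0(2).
So φ^3(2) = 2.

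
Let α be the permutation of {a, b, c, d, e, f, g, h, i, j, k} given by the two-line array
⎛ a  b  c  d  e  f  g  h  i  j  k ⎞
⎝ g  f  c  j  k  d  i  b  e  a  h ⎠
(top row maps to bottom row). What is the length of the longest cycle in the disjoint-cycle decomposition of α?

10

Decomposing into disjoint cycles gives (a g i e k h b f d j); the longest has length 10.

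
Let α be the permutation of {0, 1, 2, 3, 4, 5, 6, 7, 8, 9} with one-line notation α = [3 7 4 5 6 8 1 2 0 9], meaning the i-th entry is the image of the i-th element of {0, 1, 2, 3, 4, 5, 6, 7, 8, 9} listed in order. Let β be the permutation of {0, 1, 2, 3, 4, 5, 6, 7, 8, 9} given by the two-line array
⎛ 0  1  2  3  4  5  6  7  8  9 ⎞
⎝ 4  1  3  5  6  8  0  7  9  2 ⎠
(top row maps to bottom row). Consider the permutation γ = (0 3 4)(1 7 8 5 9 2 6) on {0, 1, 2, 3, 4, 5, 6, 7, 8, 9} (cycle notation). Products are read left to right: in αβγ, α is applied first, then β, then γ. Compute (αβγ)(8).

0

Chase 8: α(8) = 0; β(0) = 4; γ(4) = 0. Hence (αβγ)(8) = 0.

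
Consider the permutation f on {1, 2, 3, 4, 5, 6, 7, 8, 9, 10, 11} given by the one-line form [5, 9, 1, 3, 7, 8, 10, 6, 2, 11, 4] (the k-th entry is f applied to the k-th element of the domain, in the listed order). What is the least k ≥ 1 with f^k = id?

14

Decomposing into disjoint cycles gives cycle lengths 7, 2, 2.
The order of f is the least common multiple of its cycle lengths: lcm(7, 2, 2) = 14.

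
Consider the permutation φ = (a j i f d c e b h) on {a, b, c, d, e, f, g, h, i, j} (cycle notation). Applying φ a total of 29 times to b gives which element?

b lies in the 9-cycle (a j i f d c e b h).
Since the cycle has length 9, φ^29 acts on it the same as φ^2 (29 mod 9 = 2).
Advancing 2 steps from b: b → h → a.

a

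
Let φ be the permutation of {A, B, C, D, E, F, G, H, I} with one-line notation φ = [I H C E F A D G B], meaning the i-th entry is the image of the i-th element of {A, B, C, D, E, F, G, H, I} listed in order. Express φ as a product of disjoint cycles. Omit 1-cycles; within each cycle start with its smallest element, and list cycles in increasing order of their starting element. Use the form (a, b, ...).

Start at A and follow images: A → I → B → H → G → D → E → F → A, giving the cycle (A, I, B, H, G, D, E, F).
Repeating from the next unused element and collecting all non-trivial cycles gives (A, I, B, H, G, D, E, F).

(A, I, B, H, G, D, E, F)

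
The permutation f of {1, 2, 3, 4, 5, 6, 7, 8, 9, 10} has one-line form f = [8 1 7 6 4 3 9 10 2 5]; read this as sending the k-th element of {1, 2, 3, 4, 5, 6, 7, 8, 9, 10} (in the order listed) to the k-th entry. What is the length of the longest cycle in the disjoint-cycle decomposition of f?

Decomposing into disjoint cycles gives (1 8 10 5 4 6 3 7 9 2); the longest has length 10.

10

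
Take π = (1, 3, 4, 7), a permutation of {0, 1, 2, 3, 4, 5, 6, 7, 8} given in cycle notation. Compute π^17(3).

4

3 lies in the 4-cycle (1, 3, 4, 7).
Since the cycle has length 4, π^17 acts on it the same as π^1 (17 mod 4 = 1).
Advancing 1 step from 3: 3 → 4.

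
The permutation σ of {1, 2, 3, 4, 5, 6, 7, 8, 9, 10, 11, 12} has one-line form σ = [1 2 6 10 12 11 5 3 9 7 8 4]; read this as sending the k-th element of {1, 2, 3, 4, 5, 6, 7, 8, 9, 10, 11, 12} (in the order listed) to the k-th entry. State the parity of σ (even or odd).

odd

In disjoint-cycle form the cycle lengths are 5, 4, 1, 1, 1.
A cycle of length ℓ contributes ℓ−1 transpositions, so σ is a product of 4 + 3 = 7 transpositions — odd.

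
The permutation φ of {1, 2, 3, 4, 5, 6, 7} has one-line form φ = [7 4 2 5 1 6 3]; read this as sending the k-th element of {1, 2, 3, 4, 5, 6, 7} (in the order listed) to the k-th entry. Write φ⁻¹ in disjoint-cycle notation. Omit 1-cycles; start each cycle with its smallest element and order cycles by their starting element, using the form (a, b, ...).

First write φ in disjoint cycles: (1, 7, 3, 2, 4, 5).
Reversing each cycle (and rotating so the smallest element leads) gives φ⁻¹ = (1, 5, 4, 2, 3, 7).

(1, 5, 4, 2, 3, 7)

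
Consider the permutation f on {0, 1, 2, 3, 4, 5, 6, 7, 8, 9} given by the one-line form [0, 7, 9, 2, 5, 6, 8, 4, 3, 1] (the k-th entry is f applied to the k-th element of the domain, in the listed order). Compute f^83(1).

Tracing 1 → 7 → … returns to 1 after 9 steps, so 1 lies in a 9-cycle (1 7 4 5 6 8 3 2 9).
Powers repeat with period 9 on this cycle, and 83 mod 9 = 2, so f^83(1) = f^2(1).
Advancing 2 steps from 1: 1 → 7 → 4.

4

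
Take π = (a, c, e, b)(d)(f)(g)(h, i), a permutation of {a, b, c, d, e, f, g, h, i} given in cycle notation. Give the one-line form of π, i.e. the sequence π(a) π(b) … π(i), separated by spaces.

c a e d b f g i h

Each element maps to the next entry in its cycle (wrapping to the front): a↦c, b↦a, c↦e, d↦d, e↦b, f↦f, g↦g, h↦i, i↦h.
So the one-line form is c a e d b f g i h.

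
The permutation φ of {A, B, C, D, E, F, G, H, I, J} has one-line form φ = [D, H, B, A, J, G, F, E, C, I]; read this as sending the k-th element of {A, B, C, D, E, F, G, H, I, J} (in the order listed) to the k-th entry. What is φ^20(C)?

H

Tracing C → B → … returns to C after 6 steps, so C lies in a 6-cycle (B, H, E, J, I, C).
Since the cycle has length 6, φ^20 acts on it the same as φ^2 (20 mod 6 = 2).
Stepping 2 places around the cycle: C → B → H.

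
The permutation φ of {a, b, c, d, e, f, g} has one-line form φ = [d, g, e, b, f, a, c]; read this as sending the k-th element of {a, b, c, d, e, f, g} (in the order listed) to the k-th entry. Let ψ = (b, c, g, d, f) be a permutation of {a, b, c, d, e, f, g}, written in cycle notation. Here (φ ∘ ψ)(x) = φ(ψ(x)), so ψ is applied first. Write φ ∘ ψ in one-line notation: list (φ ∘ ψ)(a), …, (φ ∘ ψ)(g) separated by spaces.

d e c a f g b

(φ ∘ ψ)(x) = φ(ψ(x)). Computing each image: φ(ψ(a)) = φ(a) = d, φ(ψ(b)) = φ(c) = e, φ(ψ(c)) = φ(g) = c, φ(ψ(d)) = φ(f) = a, φ(ψ(e)) = φ(e) = f, φ(ψ(f)) = φ(b) = g, φ(ψ(g)) = φ(d) = b.
Hence φ ∘ ψ = [d e c a f g b].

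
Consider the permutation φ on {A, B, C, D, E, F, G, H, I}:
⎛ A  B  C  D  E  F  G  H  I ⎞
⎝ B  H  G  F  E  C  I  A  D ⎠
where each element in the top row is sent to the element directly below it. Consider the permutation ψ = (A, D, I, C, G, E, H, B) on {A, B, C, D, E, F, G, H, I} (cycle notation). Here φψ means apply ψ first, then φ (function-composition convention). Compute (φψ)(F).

C

First apply ψ: ψ(F) = F, then φ(F) = C. Thus (φψ)(F) = C.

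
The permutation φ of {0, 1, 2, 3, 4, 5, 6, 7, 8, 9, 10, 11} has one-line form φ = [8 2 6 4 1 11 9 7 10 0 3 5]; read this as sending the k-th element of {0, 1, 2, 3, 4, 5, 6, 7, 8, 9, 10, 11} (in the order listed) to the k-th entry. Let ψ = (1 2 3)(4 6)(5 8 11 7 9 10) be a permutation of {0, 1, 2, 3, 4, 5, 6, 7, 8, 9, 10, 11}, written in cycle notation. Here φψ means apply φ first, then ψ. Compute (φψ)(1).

(φψ)(1) = ψ(φ(1)). φ(1) = 2, then ψ(2) = 3. So (φψ)(1) = 3.

3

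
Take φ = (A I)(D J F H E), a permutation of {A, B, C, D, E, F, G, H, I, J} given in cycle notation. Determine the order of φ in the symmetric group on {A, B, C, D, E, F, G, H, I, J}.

10

The disjoint cycles have lengths 5, 2, 1, 1, 1.
The order of φ is the least common multiple of its cycle lengths: lcm(5, 2) = 10.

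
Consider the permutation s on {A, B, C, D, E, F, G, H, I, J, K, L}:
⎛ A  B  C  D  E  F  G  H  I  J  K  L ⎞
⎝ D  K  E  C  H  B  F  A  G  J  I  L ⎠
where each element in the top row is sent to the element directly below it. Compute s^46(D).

Tracing D → C → … returns to D after 5 steps, so D lies in a 5-cycle (A, D, C, E, H).
Powers repeat with period 5 on this cycle, and 46 mod 5 = 1, so s^46(D) = s^1(D).
Stepping 1 place around the cycle: D → C.

C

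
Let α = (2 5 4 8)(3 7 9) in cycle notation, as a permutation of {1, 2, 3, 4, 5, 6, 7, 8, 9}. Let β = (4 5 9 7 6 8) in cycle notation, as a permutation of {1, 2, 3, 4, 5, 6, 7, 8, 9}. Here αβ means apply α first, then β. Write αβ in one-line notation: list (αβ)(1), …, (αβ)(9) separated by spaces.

(αβ)(x) = β(α(x)). Computing each image: β(α(1)) = β(1) = 1, β(α(2)) = β(5) = 9, β(α(3)) = β(7) = 6, β(α(4)) = β(8) = 4, β(α(5)) = β(4) = 5, β(α(6)) = β(6) = 8, β(α(7)) = β(9) = 7, β(α(8)) = β(2) = 2, β(α(9)) = β(3) = 3.
Hence αβ = [1 9 6 4 5 8 7 2 3].

1 9 6 4 5 8 7 2 3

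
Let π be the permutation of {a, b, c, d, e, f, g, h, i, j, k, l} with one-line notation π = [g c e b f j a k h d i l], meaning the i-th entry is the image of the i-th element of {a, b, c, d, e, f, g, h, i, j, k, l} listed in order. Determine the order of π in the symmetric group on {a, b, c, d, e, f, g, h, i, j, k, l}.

6

The disjoint-cycle form of π has cycle lengths 6, 3, 2, 1.
Since disjoint cycles commute, ord(π) = lcm(6, 3, 2) = 6.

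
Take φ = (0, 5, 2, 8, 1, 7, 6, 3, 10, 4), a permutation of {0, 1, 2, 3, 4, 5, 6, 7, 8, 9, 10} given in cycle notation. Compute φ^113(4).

4 lies in the 10-cycle (0, 5, 2, 8, 1, 7, 6, 3, 10, 4).
On a 10-cycle, φ^10 is the identity, so φ^113 = φ^3 there (113 ≡ 3 mod 10).
Stepping 3 places around the cycle: 4 → 0 → 5 → 2.

2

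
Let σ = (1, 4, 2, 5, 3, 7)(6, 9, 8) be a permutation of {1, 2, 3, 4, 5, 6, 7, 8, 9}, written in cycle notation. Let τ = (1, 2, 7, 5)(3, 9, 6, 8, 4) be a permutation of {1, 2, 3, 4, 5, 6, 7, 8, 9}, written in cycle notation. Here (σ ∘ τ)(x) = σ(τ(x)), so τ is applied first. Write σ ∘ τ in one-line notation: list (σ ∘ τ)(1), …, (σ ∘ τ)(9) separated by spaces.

(σ ∘ τ)(x) = σ(τ(x)). Computing each image: σ(τ(1)) = σ(2) = 5, σ(τ(2)) = σ(7) = 1, σ(τ(3)) = σ(9) = 8, σ(τ(4)) = σ(3) = 7, σ(τ(5)) = σ(1) = 4, σ(τ(6)) = σ(8) = 6, σ(τ(7)) = σ(5) = 3, σ(τ(8)) = σ(4) = 2, σ(τ(9)) = σ(6) = 9.
Hence σ ∘ τ = [5 1 8 7 4 6 3 2 9].

5 1 8 7 4 6 3 2 9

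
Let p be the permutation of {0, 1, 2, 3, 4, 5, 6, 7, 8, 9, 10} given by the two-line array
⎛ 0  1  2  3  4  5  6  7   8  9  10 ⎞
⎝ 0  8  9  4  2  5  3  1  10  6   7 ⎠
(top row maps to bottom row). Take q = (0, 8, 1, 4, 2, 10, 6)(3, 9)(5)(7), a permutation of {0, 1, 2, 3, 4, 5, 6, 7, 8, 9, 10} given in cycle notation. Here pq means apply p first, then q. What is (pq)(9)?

First apply p: p(9) = 6, then q(6) = 0. Thus (pq)(9) = 0.

0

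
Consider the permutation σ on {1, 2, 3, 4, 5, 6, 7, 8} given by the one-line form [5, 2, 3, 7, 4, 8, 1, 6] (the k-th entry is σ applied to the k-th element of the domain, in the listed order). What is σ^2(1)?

Tracing 1 → 5 → … returns to 1 after 4 steps, so 1 lies in a 4-cycle (1, 5, 4, 7).
Advancing 2 steps from 1: 1 → 5 → 4.

4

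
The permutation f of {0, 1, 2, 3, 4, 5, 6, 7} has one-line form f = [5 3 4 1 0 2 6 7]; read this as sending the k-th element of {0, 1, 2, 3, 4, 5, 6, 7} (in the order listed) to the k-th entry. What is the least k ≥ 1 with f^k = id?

4

The disjoint-cycle form of f has cycle lengths 4, 2, 1, 1.
The order is lcm(4, 2) = 4.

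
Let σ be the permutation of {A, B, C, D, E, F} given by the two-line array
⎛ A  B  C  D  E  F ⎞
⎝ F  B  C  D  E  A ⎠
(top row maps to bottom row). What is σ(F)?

A

The entry below F in the array is A, so σ(F) = A.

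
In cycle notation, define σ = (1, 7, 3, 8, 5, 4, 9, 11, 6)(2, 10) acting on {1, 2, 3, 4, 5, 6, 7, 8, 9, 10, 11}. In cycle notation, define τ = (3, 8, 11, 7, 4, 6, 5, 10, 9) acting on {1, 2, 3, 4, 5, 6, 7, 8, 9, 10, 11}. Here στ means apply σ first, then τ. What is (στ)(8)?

10

First apply σ: σ(8) = 5, then τ(5) = 10. Thus (στ)(8) = 10.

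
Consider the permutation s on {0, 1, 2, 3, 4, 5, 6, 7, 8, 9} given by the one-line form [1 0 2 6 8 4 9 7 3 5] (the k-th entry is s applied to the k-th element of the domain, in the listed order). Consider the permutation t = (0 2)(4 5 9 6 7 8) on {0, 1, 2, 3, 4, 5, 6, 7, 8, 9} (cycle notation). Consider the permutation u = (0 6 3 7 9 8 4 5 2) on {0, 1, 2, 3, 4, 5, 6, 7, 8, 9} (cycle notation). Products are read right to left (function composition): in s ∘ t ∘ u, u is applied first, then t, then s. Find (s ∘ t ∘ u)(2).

2

Apply the permutations in order: u(2) = 0, then t(0) = 2, then s(2) = 2. So (s ∘ t ∘ u)(2) = 2.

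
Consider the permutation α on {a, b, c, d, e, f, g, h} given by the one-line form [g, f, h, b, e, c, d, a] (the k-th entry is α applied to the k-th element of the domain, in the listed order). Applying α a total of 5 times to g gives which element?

Tracing g → d → … returns to g after 7 steps, so g lies in a 7-cycle (a g d b f c h).
Advancing 5 steps from g: g → d → b → f → c → h.

h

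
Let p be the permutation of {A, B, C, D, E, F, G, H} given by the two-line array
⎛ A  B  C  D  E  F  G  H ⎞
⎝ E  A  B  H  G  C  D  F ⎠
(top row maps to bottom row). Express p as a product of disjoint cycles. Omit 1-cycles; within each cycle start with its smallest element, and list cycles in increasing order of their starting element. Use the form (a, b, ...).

Start at A and follow images: A → E → G → D → H → F → C → B → A, giving the cycle (A, E, G, D, H, F, C, B).
Repeating from the next unused element and collecting all non-trivial cycles gives (A, E, G, D, H, F, C, B).

(A, E, G, D, H, F, C, B)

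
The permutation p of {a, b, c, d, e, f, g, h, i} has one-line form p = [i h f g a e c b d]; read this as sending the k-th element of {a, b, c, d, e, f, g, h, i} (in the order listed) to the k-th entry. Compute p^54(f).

Tracing f → e → … returns to f after 7 steps, so f lies in a 7-cycle (a i d g c f e).
Since the cycle has length 7, p^54 acts on it the same as p^5 (54 mod 7 = 5).
Advancing 5 steps from f: f → e → a → i → d → g.

g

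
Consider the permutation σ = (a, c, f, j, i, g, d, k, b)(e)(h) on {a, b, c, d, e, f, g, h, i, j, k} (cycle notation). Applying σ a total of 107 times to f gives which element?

f lies in the 9-cycle (a, c, f, j, i, g, d, k, b).
Since the cycle has length 9, σ^107 acts on it the same as σ^8 (107 mod 9 = 8).
Stepping 8 places around the cycle: f → j → i → g → d → k → b → a → c.

c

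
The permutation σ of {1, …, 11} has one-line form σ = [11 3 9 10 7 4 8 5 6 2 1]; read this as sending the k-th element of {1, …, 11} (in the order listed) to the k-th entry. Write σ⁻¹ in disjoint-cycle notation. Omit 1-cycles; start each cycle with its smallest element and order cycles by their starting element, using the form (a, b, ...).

The cycle decomposition of σ is (1, 11)(2, 3, 9, 6, 4, 10)(5, 7, 8).
Reversing each cycle (and rotating so the smallest element leads) gives σ⁻¹ = (1, 11)(2, 10, 4, 6, 9, 3)(5, 8, 7).

(1, 11)(2, 10, 4, 6, 9, 3)(5, 8, 7)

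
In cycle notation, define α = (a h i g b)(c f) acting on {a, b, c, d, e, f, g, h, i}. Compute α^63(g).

g lies in the 5-cycle (a h i g b).
Powers repeat with period 5 on this cycle, and 63 mod 5 = 3, so α^63(g) = α^3(g).
Stepping 3 places around the cycle: g → b → a → h.

h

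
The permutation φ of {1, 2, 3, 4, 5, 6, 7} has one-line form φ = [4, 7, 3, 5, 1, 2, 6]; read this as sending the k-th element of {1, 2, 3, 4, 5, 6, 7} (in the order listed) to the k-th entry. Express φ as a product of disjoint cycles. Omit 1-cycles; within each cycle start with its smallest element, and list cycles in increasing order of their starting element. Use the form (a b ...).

(1 4 5)(2 7 6)

Iterating φ from 1 gives 1 → 4 → 5 → 1; that is the 3-cycle (1 4 5).
Repeating from the next unused element and collecting all non-trivial cycles gives (1 4 5)(2 7 6).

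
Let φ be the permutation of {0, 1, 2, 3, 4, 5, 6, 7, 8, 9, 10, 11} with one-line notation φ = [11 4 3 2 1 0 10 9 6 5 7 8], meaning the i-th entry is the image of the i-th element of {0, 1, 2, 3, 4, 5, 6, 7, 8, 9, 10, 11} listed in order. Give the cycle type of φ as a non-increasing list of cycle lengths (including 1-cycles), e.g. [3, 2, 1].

The disjoint cycles are (0 11 8 6 10 7 9 5)(1 4)(2 3), with lengths 8, 2, 2 in non-increasing order.

[8, 2, 2]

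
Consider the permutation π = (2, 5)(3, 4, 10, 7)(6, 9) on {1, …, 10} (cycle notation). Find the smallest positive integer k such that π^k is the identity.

4

The disjoint cycles have lengths 4, 2, 2, 1, 1.
The order is lcm(4, 2, 2) = 4.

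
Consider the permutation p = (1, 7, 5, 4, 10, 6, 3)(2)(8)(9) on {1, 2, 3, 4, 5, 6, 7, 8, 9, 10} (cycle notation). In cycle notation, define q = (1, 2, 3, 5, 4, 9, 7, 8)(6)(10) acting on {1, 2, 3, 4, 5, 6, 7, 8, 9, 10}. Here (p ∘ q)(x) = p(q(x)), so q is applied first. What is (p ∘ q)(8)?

(p ∘ q)(8) = p(q(8)). q(8) = 1, then p(1) = 7. So (p ∘ q)(8) = 7.

7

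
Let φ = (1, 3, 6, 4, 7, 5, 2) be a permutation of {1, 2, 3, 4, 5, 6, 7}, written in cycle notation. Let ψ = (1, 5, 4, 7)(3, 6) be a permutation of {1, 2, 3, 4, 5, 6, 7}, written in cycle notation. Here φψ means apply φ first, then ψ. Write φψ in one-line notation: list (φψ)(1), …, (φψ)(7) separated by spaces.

6 5 3 1 2 7 4

(φψ)(x) = ψ(φ(x)). Computing each image: ψ(φ(1)) = ψ(3) = 6, ψ(φ(2)) = ψ(1) = 5, ψ(φ(3)) = ψ(6) = 3, ψ(φ(4)) = ψ(7) = 1, ψ(φ(5)) = ψ(2) = 2, ψ(φ(6)) = ψ(4) = 7, ψ(φ(7)) = ψ(5) = 4.
Hence φψ = [6 5 3 1 2 7 4].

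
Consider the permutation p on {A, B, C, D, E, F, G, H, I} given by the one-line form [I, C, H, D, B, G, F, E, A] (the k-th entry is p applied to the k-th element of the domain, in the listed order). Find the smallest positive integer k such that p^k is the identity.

Writing p as disjoint cycles, the cycle lengths are 4, 2, 2, 1.
The order of p is the least common multiple of its cycle lengths: lcm(4, 2, 2) = 4.

4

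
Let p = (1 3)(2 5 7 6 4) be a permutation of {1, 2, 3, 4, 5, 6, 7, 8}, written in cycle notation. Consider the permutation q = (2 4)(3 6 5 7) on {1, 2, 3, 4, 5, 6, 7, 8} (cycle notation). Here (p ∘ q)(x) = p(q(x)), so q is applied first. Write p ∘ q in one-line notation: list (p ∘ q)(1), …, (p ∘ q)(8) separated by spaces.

(p ∘ q)(x) = p(q(x)). Computing each image: p(q(1)) = p(1) = 3, p(q(2)) = p(4) = 2, p(q(3)) = p(6) = 4, p(q(4)) = p(2) = 5, p(q(5)) = p(7) = 6, p(q(6)) = p(5) = 7, p(q(7)) = p(3) = 1, p(q(8)) = p(8) = 8.
Hence p ∘ q = [3 2 4 5 6 7 1 8].

3 2 4 5 6 7 1 8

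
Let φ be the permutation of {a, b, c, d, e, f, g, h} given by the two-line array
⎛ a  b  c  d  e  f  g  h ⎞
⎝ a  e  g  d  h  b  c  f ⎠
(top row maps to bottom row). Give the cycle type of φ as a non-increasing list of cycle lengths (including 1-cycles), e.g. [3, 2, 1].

The disjoint cycles are (a)(b e h f)(c g)(d), with lengths 4, 2, 1, 1 in non-increasing order.

[4, 2, 1, 1]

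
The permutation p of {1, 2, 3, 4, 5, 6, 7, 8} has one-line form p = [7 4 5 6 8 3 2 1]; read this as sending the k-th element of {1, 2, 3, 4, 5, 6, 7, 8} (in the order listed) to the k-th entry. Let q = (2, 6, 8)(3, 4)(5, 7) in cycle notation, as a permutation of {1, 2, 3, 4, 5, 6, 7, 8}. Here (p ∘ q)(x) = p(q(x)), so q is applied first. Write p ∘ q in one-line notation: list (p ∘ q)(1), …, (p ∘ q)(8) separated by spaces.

(p ∘ q)(x) = p(q(x)). Computing each image: p(q(1)) = p(1) = 7, p(q(2)) = p(6) = 3, p(q(3)) = p(4) = 6, p(q(4)) = p(3) = 5, p(q(5)) = p(7) = 2, p(q(6)) = p(8) = 1, p(q(7)) = p(5) = 8, p(q(8)) = p(2) = 4.
Hence p ∘ q = [7 3 6 5 2 1 8 4].

7 3 6 5 2 1 8 4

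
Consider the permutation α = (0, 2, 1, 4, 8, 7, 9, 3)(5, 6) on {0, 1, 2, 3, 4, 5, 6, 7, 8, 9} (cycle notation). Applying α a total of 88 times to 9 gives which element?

9

9 lies in the 8-cycle (0, 2, 1, 4, 8, 7, 9, 3).
Powers repeat with period 8 on this cycle, and 88 mod 8 = 0, so α^88(9) = α^0(9).
So α^88(9) = 9.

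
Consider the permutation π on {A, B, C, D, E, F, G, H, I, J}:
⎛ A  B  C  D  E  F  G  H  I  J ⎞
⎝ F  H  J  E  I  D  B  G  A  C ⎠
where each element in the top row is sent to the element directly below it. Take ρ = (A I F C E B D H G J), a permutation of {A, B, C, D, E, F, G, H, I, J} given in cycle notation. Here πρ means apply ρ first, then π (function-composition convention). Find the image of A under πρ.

ρ(A) = I, then π(I) = A; composing gives (πρ)(A) = A.

A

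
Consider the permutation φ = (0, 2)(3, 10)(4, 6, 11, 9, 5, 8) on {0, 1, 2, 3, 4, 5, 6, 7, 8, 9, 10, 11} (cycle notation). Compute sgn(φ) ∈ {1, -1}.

The cycle lengths are 6, 2, 2, 1, 1.
A cycle is odd iff its length is even; φ has 3 even-length cycles, so sgn(φ) = (−1)^3 and φ is odd.

-1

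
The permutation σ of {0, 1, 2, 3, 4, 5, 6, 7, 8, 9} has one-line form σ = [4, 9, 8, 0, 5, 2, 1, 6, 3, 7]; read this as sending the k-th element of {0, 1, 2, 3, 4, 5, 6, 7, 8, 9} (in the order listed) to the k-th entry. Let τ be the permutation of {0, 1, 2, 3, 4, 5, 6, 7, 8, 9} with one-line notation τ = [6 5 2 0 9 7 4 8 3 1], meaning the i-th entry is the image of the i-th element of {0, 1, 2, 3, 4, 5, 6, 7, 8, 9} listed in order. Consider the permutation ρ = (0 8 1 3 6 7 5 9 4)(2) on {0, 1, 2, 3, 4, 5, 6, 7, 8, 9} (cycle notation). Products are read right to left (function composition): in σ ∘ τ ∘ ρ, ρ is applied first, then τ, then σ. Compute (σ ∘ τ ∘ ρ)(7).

Apply the permutations in order: ρ(7) = 5, then τ(5) = 7, then σ(7) = 6. So (σ ∘ τ ∘ ρ)(7) = 6.

6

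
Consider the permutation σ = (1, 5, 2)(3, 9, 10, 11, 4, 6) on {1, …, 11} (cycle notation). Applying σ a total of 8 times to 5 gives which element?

5 lies in the 3-cycle (1, 5, 2).
Since the cycle has length 3, σ^8 acts on it the same as σ^2 (8 mod 3 = 2).
Stepping 2 places around the cycle: 5 → 2 → 1.

1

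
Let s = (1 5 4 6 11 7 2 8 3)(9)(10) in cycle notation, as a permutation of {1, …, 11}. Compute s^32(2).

4

2 lies in the 9-cycle (1 5 4 6 11 7 2 8 3).
Powers repeat with period 9 on this cycle, and 32 mod 9 = 5, so s^32(2) = s^5(2).
Stepping 5 places around the cycle: 2 → 8 → 3 → 1 → 5 → 4.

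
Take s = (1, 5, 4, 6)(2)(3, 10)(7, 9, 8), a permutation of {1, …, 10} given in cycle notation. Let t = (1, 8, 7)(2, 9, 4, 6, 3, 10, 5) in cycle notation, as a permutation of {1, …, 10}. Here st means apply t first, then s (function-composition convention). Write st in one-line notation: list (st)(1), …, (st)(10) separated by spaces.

7 8 3 1 2 10 5 9 6 4

(st)(x) = s(t(x)). Computing each image: s(t(1)) = s(8) = 7, s(t(2)) = s(9) = 8, s(t(3)) = s(10) = 3, s(t(4)) = s(6) = 1, s(t(5)) = s(2) = 2, s(t(6)) = s(3) = 10, s(t(7)) = s(1) = 5, s(t(8)) = s(7) = 9, s(t(9)) = s(4) = 6, s(t(10)) = s(5) = 4.
Hence st = [7 8 3 1 2 10 5 9 6 4].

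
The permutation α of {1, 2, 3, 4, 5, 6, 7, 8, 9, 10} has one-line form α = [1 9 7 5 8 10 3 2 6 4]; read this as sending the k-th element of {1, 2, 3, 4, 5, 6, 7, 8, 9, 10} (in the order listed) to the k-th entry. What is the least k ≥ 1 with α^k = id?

The disjoint-cycle form of α has cycle lengths 7, 2, 1.
Since disjoint cycles commute, ord(α) = lcm(7, 2) = 14.

14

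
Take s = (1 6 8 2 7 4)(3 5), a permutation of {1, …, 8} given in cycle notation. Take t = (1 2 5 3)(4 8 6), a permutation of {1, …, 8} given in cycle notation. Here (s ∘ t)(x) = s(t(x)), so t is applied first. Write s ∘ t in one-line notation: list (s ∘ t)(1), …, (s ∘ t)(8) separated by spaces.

(s ∘ t)(x) = s(t(x)). Computing each image: s(t(1)) = s(2) = 7, s(t(2)) = s(5) = 3, s(t(3)) = s(1) = 6, s(t(4)) = s(8) = 2, s(t(5)) = s(3) = 5, s(t(6)) = s(4) = 1, s(t(7)) = s(7) = 4, s(t(8)) = s(6) = 8.
Hence s ∘ t = [7 3 6 2 5 1 4 8].

7 3 6 2 5 1 4 8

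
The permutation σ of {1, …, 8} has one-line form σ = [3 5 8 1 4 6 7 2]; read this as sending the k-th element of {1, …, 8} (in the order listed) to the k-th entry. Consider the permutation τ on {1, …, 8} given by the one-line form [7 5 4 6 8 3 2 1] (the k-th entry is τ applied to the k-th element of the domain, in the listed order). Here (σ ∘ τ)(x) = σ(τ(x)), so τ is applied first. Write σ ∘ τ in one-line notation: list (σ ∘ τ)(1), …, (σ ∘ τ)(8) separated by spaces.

Chase each element through τ then σ: 1 → 7 → 7; 2 → 5 → 4; 3 → 4 → 1; 4 → 6 → 6; 5 → 8 → 2; 6 → 3 → 8; 7 → 2 → 5; 8 → 1 → 3.
Collecting the images, σ ∘ τ = [7 4 1 6 2 8 5 3].

7 4 1 6 2 8 5 3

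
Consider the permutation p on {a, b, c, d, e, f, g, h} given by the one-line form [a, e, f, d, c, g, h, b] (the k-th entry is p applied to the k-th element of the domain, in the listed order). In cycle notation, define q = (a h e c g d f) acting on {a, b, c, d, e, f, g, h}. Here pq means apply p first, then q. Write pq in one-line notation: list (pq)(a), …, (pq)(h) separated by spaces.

h c a f g d e b

Chase each element through p then q: a → a → h; b → e → c; c → f → a; d → d → f; e → c → g; f → g → d; g → h → e; h → b → b.
So pq in one-line form is h c a f g d e b.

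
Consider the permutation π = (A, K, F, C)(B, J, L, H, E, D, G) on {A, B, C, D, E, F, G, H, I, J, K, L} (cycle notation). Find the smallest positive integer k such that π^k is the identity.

The disjoint cycles have lengths 7, 4, 1.
The order of π is the least common multiple of its cycle lengths: lcm(7, 4) = 28.

28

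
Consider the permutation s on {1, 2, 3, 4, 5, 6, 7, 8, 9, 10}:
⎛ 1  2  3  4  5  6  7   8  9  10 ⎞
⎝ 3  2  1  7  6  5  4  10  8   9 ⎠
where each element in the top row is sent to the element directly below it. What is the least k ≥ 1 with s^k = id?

6

The disjoint-cycle form of s has cycle lengths 3, 2, 2, 2, 1.
The order of s is the least common multiple of its cycle lengths: lcm(3, 2, 2, 2) = 6.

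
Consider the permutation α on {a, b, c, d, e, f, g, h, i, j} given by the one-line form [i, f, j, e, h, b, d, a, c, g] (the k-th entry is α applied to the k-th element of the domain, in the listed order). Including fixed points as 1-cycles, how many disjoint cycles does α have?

The cycle decomposition is (a, i, c, j, g, d, e, h)(b, f), which has 2 cycles (counting 1-cycles).

2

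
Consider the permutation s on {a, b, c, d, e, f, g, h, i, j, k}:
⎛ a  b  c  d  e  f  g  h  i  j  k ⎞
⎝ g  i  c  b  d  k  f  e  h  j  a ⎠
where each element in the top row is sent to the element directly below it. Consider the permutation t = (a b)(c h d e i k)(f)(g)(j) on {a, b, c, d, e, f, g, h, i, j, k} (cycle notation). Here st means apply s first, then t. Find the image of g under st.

s(g) = f, then t(f) = f; composing gives (st)(g) = f.

f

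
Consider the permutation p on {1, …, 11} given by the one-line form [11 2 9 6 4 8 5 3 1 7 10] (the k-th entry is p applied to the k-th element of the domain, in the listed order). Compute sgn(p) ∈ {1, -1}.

-1

In disjoint-cycle form the cycle lengths are 10, 1.
A cycle of length ℓ contributes ℓ−1 transpositions, so p is a product of 9 transpositions — odd.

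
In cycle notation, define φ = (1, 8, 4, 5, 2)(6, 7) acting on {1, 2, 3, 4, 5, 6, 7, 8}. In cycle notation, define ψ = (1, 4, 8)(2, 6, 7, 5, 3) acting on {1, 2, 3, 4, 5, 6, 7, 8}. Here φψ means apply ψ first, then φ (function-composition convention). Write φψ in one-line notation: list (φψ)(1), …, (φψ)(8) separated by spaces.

5 7 1 4 3 6 2 8

(φψ)(x) = φ(ψ(x)). Computing each image: φ(ψ(1)) = φ(4) = 5, φ(ψ(2)) = φ(6) = 7, φ(ψ(3)) = φ(2) = 1, φ(ψ(4)) = φ(8) = 4, φ(ψ(5)) = φ(3) = 3, φ(ψ(6)) = φ(7) = 6, φ(ψ(7)) = φ(5) = 2, φ(ψ(8)) = φ(1) = 8.
Hence φψ = [5 7 1 4 3 6 2 8].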